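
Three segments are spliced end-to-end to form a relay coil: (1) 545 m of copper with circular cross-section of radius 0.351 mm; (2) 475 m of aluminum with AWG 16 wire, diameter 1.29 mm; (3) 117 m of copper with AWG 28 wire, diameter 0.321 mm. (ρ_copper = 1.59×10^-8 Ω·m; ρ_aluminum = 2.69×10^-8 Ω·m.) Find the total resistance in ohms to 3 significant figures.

55.2 Ω

Seg 1: A = πr² = π(3.5100e-04 m)² = 3.870e-07 m²
R_1 = (1.59×10^-8)(545)/(3.870e-07) = 22.39 Ω
Seg 2: A = π(1.29/2 mm)² = π(6.4500e-04 m)² = 1.307e-06 m²
R_2 = (2.69×10^-8)(475)/(1.307e-06) = 9.776 Ω
Seg 3: A = π(0.321/2 mm)² = π(1.6050e-04 m)² = 8.093e-08 m²
R_3 = (1.59×10^-8)(117)/(8.093e-08) = 22.99 Ω
R_total = R_1 + R_2 + R_3 = 55.2 Ω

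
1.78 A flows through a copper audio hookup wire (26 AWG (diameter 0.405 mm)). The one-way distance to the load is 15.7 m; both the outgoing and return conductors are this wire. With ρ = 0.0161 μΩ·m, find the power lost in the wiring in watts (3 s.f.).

12.4 W

ρ = 0.0161 μΩ·m = 1.61×10^-8 Ω·m
A = π(0.405/2 mm)² = π(2.0250e-04 m)² = 1.288e-07 m²
Total conductor length (both ways) L = 2 × 15.7 = 31.4 m
R = ρL/A = (1.61×10^-8)(31.4)/(1.288e-07) = 3.924 Ω
P = I²R = (1.78)² × 3.924 = 12.4 W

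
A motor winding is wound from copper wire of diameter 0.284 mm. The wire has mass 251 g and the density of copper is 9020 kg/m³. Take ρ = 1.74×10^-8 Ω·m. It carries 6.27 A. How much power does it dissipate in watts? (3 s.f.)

4740 W

A = π(d/2)² = π(1.4200e-04 m)² = 6.3347e-08 m²
L = m/(density·A) = 0.251/(9020×6.3347e-08) = 439.3 m
R = ρL/A = (1.74×10^-8)(439.3)/(6.3347e-08) = 120.7 Ω
P = I²R = (6.27)² × 120.7 = 4740 W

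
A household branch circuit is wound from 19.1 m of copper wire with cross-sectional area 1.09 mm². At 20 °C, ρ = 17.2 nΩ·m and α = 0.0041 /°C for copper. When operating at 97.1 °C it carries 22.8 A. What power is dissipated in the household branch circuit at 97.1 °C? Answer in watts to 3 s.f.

ρ = 17.2 nΩ·m = 1.72×10^-8 Ω·m
A = 1.09 mm² = 1.090e-06 m²
R₍20₎ = ρL/A = (1.72×10^-8)(19.1)/(1.090e-06) = 0.3014 Ω
R₍97.1₎ = R₍20₎(1 + αΔT) = 0.3014 × (1 + 0.0041×77.1) = 0.3967 Ω
P = I²R = (22.8)² × 0.3967 = 206 W

206 W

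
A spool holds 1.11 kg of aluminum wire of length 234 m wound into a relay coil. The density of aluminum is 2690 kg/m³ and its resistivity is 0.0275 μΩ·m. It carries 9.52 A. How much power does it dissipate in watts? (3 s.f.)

ρ = 0.0275 μΩ·m = 2.75×10^-8 Ω·m
A = m/(density·L) = 1.11/(2690×234) = 1.7634e-06 m²
R = ρL/A = (2.75×10^-8)(234)/(1.7634e-06) = 3.649 Ω
P = I²R = (9.52)² × 3.649 = 331 W

331 W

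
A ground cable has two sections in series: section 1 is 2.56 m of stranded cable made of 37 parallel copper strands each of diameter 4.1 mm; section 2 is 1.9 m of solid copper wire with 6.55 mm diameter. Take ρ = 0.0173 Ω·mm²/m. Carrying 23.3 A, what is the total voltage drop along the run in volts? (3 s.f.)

0.0248 V

ρ = 0.0173 Ω·mm²/m = 1.73×10^-8 Ω·m
Section 1: A_strand = π(2.0500e-03)² = 1.320e-05 m²; R₁ = ρL/(N·A_s) = (1.73×10^-8)(2.56)/(37×1.320e-05) = 9.066×10^-5 Ω
Section 2: A = π(d/2)² = π(3.2750e-03 m)² = 3.370e-05 m²
R₂ = (1.73×10^-8)(1.9)/(3.370e-05) = 9.755×10^-4 Ω
R = R₁ + R₂ = 0.001066 Ω
V = IR = 23.3 × 0.001066 = 0.0248 V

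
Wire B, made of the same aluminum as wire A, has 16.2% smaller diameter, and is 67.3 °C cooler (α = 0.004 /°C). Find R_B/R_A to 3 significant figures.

R ∝ ρL/d² with ρ ∝ (1+αΔT), so R_B/R_A = (1 − 16.2/100)⁻² × (1 − 0.004×67.3)
= 1.424 × 0.7308 = 1.04

1.04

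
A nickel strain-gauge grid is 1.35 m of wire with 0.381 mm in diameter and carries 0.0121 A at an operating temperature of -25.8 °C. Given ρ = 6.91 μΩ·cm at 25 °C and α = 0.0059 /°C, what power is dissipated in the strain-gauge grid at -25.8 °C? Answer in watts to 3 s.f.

8.39×10^-5 W

ρ = 6.91 μΩ·cm = 6.91×10^-8 Ω·m
A = π(d/2)² = π(1.9050e-04 m)² = 1.140e-07 m²
R₍25₎ = ρL/A = (6.91×10^-8)(1.35)/(1.140e-07) = 0.8182 Ω
R₍-25.8₎ = R₍25₎(1 + αΔT) = 0.8182 × (1 + 0.0059×-50.8) = 0.573 Ω
P = I²R = (0.0121)² × 0.573 = 8.39×10^-5 W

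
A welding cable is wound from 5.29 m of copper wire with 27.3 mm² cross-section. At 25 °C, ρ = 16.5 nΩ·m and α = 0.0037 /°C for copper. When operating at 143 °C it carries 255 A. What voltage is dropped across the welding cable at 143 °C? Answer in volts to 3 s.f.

1.17 V

ρ = 16.5 nΩ·m = 1.65×10^-8 Ω·m
A = 27.3 mm² = 2.730e-05 m²
R₍25₎ = ρL/A = (1.65×10^-8)(5.29)/(2.730e-05) = 0.003197 Ω
R₍143₎ = R₍25₎(1 + αΔT) = 0.003197 × (1 + 0.0037×118) = 0.004593 Ω
V = IR = 255 × 0.004593 = 1.17 V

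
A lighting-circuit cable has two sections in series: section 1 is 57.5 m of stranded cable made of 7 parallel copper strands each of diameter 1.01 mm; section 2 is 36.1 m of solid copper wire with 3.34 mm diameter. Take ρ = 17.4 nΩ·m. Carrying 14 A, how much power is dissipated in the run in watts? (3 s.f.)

ρ = 17.4 nΩ·m = 1.74×10^-8 Ω·m
Section 1: A_strand = π(5.0500e-04)² = 8.012e-07 m²; R₁ = ρL/(N·A_s) = (1.74×10^-8)(57.5)/(7×8.012e-07) = 0.1784 Ω
Section 2: A = π(d/2)² = π(1.6700e-03 m)² = 8.762e-06 m²
R₂ = (1.74×10^-8)(36.1)/(8.762e-06) = 0.07169 Ω
R = R₁ + R₂ = 0.2501 Ω
P = I²R = (14)² × 0.2501 = 49.0 W

49.0 W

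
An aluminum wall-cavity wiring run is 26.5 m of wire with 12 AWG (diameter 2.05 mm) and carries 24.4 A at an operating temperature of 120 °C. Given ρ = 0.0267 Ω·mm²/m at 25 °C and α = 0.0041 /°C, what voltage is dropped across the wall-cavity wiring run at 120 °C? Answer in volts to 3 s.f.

ρ = 0.0267 Ω·mm²/m = 2.67×10^-8 Ω·m
A = π(2.05/2 mm)² = π(1.0250e-03 m)² = 3.301e-06 m²
R₍25₎ = ρL/A = (2.67×10^-8)(26.5)/(3.301e-06) = 0.2144 Ω
R₍120₎ = R₍25₎(1 + αΔT) = 0.2144 × (1 + 0.0041×95) = 0.2979 Ω
V = IR = 24.4 × 0.2979 = 7.27 V

7.27 V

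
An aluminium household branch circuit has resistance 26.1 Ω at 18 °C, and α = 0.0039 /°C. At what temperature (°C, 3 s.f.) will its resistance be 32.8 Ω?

R = R₀(1 + α(T − T₀)) ⇒ T = T₀ + (R/R₀ − 1)/α
T = 18 + (32.8/26.1 − 1)/0.0039 = 18 + (0.2567)/0.0039 = 83.8 °C

83.8 °C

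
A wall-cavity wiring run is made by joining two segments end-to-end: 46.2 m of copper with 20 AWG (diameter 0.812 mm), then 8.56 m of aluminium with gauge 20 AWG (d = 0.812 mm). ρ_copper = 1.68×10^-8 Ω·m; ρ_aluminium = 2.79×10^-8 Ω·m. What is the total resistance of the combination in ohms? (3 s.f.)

Segment 1: A = π(0.812/2 mm)² = π(4.0600e-04 m)² = 5.178e-07 m²
R₁ = ρL/A = (1.68×10^-8)(46.2)/(5.178e-07) = 1.499 Ω
Segment 2: A = π(0.812/2 mm)² = π(4.0600e-04 m)² = 5.178e-07 m²
R₂ = (2.79×10^-8)(8.56)/(5.178e-07) = 0.4612 Ω
R = R₁ + R₂ = 1.96 Ω

1.96 Ω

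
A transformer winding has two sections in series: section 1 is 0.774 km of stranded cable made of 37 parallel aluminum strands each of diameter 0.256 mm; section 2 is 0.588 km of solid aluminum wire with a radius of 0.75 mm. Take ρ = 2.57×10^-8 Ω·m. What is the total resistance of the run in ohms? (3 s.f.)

19.0 Ω

Section 1: A_strand = π(1.2800e-04)² = 5.147e-08 m²; R₁ = ρL/(N·A_s) = (2.57×10^-8)(774)/(37×5.147e-08) = 10.44 Ω
Section 2: A = πr² = π(7.5000e-04 m)² = 1.767e-06 m²
R₂ = (2.57×10^-8)(588)/(1.767e-06) = 8.551 Ω
R = R₁ + R₂ = 19.0 Ω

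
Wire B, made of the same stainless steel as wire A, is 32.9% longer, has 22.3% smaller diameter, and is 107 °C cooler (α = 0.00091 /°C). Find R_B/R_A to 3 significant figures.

R ∝ ρL/d² with ρ ∝ (1+αΔT), so R_B/R_A = (1 + 32.9/100) × (1 − 22.3/100)⁻² × (1 − 0.00091×107)
= 1.329 × 1.656 × 0.9026 = 1.99

1.99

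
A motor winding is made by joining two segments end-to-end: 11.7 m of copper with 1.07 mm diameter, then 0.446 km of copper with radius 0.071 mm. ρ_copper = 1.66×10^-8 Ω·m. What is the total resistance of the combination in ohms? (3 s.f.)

Segment 1: A = π(d/2)² = π(5.3500e-04 m)² = 8.992e-07 m²
R₁ = ρL/A = (1.66×10^-8)(11.7)/(8.992e-07) = 0.216 Ω
Segment 2: A = πr² = π(7.1000e-05 m)² = 1.584e-08 m²
R₂ = (1.66×10^-8)(446)/(1.584e-08) = 467.5 Ω
R = R₁ + R₂ = 468 Ω

468 Ω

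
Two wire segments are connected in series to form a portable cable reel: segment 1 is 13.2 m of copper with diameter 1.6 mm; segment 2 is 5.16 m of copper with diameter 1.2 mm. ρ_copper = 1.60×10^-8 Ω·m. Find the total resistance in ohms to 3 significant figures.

Segment 1: A = π(d/2)² = π(8.0000e-04 m)² = 2.011e-06 m²
R₁ = ρL/A = (1.60×10^-8)(13.2)/(2.011e-06) = 0.105 Ω
Segment 2: A = π(d/2)² = π(6.0000e-04 m)² = 1.131e-06 m²
R₂ = (1.60×10^-8)(5.16)/(1.131e-06) = 0.073 Ω
R = R₁ + R₂ = 0.178 Ω

0.178 Ω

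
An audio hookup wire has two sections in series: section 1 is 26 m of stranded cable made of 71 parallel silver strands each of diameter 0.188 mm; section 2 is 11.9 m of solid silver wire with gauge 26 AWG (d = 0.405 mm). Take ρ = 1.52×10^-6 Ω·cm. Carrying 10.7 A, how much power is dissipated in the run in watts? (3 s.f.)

184 W

ρ = 1.52×10^-6 Ω·cm = 1.52×10^-8 Ω·m
Section 1: A_strand = π(9.4000e-05)² = 2.776e-08 m²; R₁ = ρL/(N·A_s) = (1.52×10^-8)(26)/(71×2.776e-08) = 0.2005 Ω
Section 2: A = π(0.405/2 mm)² = π(2.0250e-04 m)² = 1.288e-07 m²
R₂ = (1.52×10^-8)(11.9)/(1.288e-07) = 1.404 Ω
R = R₁ + R₂ = 1.605 Ω
P = I²R = (10.7)² × 1.605 = 184 W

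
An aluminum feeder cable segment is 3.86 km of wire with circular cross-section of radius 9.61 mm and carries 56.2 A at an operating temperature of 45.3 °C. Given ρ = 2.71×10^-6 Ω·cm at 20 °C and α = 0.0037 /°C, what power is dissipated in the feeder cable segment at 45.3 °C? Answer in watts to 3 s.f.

1250 W

ρ = 2.71×10^-6 Ω·cm = 2.71×10^-8 Ω·m
A = πr² = π(9.6100e-03 m)² = 2.901e-04 m²
R₍20₎ = ρL/A = (2.71×10^-8)(3860)/(2.901e-04) = 0.3605 Ω
R₍45.3₎ = R₍20₎(1 + αΔT) = 0.3605 × (1 + 0.0037×25.3) = 0.3943 Ω
P = I²R = (56.2)² × 0.3943 = 1250 W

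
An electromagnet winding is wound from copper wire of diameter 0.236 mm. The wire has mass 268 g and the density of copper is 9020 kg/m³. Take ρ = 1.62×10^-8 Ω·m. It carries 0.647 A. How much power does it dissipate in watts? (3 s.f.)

105 W

A = π(d/2)² = π(1.1800e-04 m)² = 4.3744e-08 m²
L = m/(density·A) = 0.268/(9020×4.3744e-08) = 679.2 m
R = ρL/A = (1.62×10^-8)(679.2)/(4.3744e-08) = 251.5 Ω
P = I²R = (0.647)² × 251.5 = 105 W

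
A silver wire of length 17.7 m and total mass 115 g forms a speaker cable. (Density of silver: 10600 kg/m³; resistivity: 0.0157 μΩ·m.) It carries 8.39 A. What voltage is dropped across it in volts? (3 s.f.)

ρ = 0.0157 μΩ·m = 1.57×10^-8 Ω·m
A = m/(density·L) = 0.115/(10600×17.7) = 6.1294e-07 m²
R = ρL/A = (1.57×10^-8)(17.7)/(6.1294e-07) = 0.4534 Ω
V = IR = 8.39 × 0.4534 = 3.80 V

3.80 V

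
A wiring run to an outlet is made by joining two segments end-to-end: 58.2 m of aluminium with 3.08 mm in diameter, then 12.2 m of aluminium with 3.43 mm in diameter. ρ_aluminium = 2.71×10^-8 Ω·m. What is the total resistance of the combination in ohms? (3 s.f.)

Segment 1: A = π(d/2)² = π(1.5400e-03 m)² = 7.451e-06 m²
R₁ = ρL/A = (2.71×10^-8)(58.2)/(7.451e-06) = 0.2117 Ω
Segment 2: A = π(d/2)² = π(1.7150e-03 m)² = 9.240e-06 m²
R₂ = (2.71×10^-8)(12.2)/(9.240e-06) = 0.03578 Ω
R = R₁ + R₂ = 0.247 Ω

0.247 Ω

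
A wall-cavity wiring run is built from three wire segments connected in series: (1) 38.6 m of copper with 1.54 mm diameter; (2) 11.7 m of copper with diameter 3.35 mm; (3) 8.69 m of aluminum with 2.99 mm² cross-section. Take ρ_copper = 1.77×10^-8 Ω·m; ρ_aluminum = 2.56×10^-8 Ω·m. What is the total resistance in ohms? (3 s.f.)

Seg 1: A = π(d/2)² = π(7.7000e-04 m)² = 1.863e-06 m²
R_1 = (1.77×10^-8)(38.6)/(1.863e-06) = 0.3668 Ω
Seg 2: A = π(d/2)² = π(1.6750e-03 m)² = 8.814e-06 m²
R_2 = (1.77×10^-8)(11.7)/(8.814e-06) = 0.0235 Ω
Seg 3: A = 2.99 mm² = 2.990e-06 m²
R_3 = (2.56×10^-8)(8.69)/(2.990e-06) = 0.0744 Ω
R_total = R_1 + R_2 + R_3 = 0.465 Ω

0.465 Ω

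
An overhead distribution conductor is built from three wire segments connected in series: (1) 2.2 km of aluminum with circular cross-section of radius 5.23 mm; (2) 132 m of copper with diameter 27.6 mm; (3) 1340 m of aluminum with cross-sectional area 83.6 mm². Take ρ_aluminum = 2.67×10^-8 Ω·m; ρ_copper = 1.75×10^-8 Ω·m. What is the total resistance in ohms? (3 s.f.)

1.12 Ω

Seg 1: A = πr² = π(5.2300e-03 m)² = 8.593e-05 m²
R_1 = (2.67×10^-8)(2200)/(8.593e-05) = 0.6836 Ω
Seg 2: A = π(d/2)² = π(1.3800e-02 m)² = 5.983e-04 m²
R_2 = (1.75×10^-8)(132)/(5.983e-04) = 0.003861 Ω
Seg 3: A = 83.6 mm² = 8.360e-05 m²
R_3 = (2.67×10^-8)(1340)/(8.360e-05) = 0.428 Ω
R_total = R_1 + R_2 + R_3 = 1.12 Ω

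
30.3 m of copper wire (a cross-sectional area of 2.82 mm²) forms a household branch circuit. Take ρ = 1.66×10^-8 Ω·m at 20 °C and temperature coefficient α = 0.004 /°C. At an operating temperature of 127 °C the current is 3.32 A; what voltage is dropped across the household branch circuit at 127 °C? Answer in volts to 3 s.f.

A = 2.82 mm² = 2.820e-06 m²
R₍20₎ = ρL/A = (1.66×10^-8)(30.3)/(2.820e-06) = 0.1784 Ω
R₍127₎ = R₍20₎(1 + αΔT) = 0.1784 × (1 + 0.004×107) = 0.2547 Ω
V = IR = 3.32 × 0.2547 = 0.846 V

0.846 V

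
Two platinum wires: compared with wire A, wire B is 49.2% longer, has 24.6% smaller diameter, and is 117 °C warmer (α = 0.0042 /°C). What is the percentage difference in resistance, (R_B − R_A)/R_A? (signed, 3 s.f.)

291%

R ∝ ρL/d² with ρ ∝ (1+αΔT), so R_B/R_A = (1 + 49.2/100) × (1 − 24.6/100)⁻² × (1 + 0.0042×117)
= 1.492 × 1.759 × 1.491 = 3.914
(R_B − R_A)/R_A = 3.914 − 1 = 291%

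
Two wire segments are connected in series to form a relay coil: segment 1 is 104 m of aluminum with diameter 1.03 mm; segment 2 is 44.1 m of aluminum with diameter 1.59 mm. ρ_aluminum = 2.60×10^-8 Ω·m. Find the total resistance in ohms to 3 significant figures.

Segment 1: A = π(d/2)² = π(5.1500e-04 m)² = 8.332e-07 m²
R₁ = ρL/A = (2.60×10^-8)(104)/(8.332e-07) = 3.245 Ω
Segment 2: A = π(d/2)² = π(7.9500e-04 m)² = 1.986e-06 m²
R₂ = (2.60×10^-8)(44.1)/(1.986e-06) = 0.5775 Ω
R = R₁ + R₂ = 3.82 Ω

3.82 Ω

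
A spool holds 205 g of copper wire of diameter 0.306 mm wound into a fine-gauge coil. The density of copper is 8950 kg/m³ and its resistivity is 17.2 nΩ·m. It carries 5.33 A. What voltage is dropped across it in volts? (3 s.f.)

ρ = 17.2 nΩ·m = 1.72×10^-8 Ω·m
A = π(d/2)² = π(1.5300e-04 m)² = 7.3542e-08 m²
L = m/(density·A) = 0.205/(8950×7.3542e-08) = 311.5 m
R = ρL/A = (1.72×10^-8)(311.5)/(7.3542e-08) = 72.84 Ω
V = IR = 5.33 × 72.84 = 388 V

388 V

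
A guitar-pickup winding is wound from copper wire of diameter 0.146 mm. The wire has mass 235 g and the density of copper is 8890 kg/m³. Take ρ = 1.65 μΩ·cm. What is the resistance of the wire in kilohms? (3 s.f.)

ρ = 1.65 μΩ·cm = 1.65×10^-8 Ω·m
A = π(d/2)² = π(7.3000e-05 m)² = 1.6742e-08 m²
L = m/(density·A) = 0.235/(8890×1.6742e-08) = 1579 m
R = ρL/A = (1.65×10^-8)(1579)/(1.6742e-08) = 1.56 kΩ

1.56 kΩ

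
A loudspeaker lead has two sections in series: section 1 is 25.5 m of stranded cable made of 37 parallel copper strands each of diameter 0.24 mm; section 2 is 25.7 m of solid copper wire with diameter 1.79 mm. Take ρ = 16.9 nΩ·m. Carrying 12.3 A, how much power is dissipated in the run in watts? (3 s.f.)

ρ = 16.9 nΩ·m = 1.69×10^-8 Ω·m
Section 1: A_strand = π(1.2000e-04)² = 4.524e-08 m²; R₁ = ρL/(N·A_s) = (1.69×10^-8)(25.5)/(37×4.524e-08) = 0.2575 Ω
Section 2: A = π(d/2)² = π(8.9500e-04 m)² = 2.516e-06 m²
R₂ = (1.69×10^-8)(25.7)/(2.516e-06) = 0.1726 Ω
R = R₁ + R₂ = 0.4301 Ω
P = I²R = (12.3)² × 0.4301 = 65.1 W

65.1 W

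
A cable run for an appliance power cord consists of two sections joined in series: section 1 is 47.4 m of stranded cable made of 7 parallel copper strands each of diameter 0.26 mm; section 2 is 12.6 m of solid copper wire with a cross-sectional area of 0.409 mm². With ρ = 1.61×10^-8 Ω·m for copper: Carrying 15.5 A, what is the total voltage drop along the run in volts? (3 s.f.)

Section 1: A_strand = π(1.3000e-04)² = 5.309e-08 m²; R₁ = ρL/(N·A_s) = (1.61×10^-8)(47.4)/(7×5.309e-08) = 2.053 Ω
Section 2: A = 0.409 mm² = 4.090e-07 m²
R₂ = (1.61×10^-8)(12.6)/(4.090e-07) = 0.496 Ω
R = R₁ + R₂ = 2.549 Ω
V = IR = 15.5 × 2.549 = 39.5 V

39.5 V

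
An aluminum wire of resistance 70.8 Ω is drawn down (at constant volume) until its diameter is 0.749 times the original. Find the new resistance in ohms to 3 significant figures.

Volume constant ⇒ L' = L/r² with r = 0.749. R' = ρL'/A' = ρ(L/r²)/(πr²d₀²/4) = R/r⁴.
R' = 3.177 × 70.8 = 225 Ω

225 Ω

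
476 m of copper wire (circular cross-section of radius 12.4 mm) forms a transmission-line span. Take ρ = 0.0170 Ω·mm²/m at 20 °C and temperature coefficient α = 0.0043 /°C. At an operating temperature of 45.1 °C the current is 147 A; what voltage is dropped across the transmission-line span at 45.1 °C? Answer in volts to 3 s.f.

ρ = 0.0170 Ω·mm²/m = 1.70×10^-8 Ω·m
A = πr² = π(1.2400e-02 m)² = 4.831e-04 m²
R₍20₎ = ρL/A = (1.70×10^-8)(476)/(4.831e-04) = 0.01675 Ω
R₍45.1₎ = R₍20₎(1 + αΔT) = 0.01675 × (1 + 0.0043×25.1) = 0.01856 Ω
V = IR = 147 × 0.01856 = 2.73 V

2.73 V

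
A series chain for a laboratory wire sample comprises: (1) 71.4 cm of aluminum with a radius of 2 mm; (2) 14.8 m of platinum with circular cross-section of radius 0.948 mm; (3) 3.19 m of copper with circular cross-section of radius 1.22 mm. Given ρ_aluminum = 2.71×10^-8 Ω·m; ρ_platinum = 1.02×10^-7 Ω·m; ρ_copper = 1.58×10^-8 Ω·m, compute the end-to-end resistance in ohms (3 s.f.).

Seg 1: A = πr² = π(2.0000e-03 m)² = 1.257e-05 m²
R_1 = (2.71×10^-8)(0.714)/(1.257e-05) = 0.00154 Ω
Seg 2: A = πr² = π(9.4800e-04 m)² = 2.823e-06 m²
R_2 = (1.02×10^-7)(14.8)/(2.823e-06) = 0.5347 Ω
Seg 3: A = πr² = π(1.2200e-03 m)² = 4.676e-06 m²
R_3 = (1.58×10^-8)(3.19)/(4.676e-06) = 0.01078 Ω
R_total = R_1 + R_2 + R_3 = 0.547 Ω

0.547 Ω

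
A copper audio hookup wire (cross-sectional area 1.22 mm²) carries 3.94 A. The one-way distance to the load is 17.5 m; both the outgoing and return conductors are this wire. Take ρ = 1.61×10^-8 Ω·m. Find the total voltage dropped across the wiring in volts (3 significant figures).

A = 1.22 mm² = 1.220e-06 m²
Total conductor length (both ways) L = 2 × 17.5 = 35 m
R = ρL/A = (1.61×10^-8)(35)/(1.220e-06) = 0.4619 Ω
V = IR = 3.94 × 0.4619 = 1.82 V

1.82 V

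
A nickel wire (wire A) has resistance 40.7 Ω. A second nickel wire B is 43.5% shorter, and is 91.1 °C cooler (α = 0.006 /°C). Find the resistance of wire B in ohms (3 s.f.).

R ∝ ρL/d² with ρ ∝ (1+αΔT), so R_B/R_A = (1 − 43.5/100) × (1 − 0.006×91.1)
= 0.565 × 0.4534 = 0.2562
R_B = 0.2562 × 40.7 = 10.4 Ω

10.4 Ω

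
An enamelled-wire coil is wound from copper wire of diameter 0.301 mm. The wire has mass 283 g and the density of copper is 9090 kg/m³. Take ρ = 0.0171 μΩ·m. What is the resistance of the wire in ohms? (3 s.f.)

ρ = 0.0171 μΩ·m = 1.71×10^-8 Ω·m
A = π(d/2)² = π(1.5050e-04 m)² = 7.1158e-08 m²
L = m/(density·A) = 0.283/(9090×7.1158e-08) = 437.5 m
R = ρL/A = (1.71×10^-8)(437.5)/(7.1158e-08) = 105 Ω

105 Ω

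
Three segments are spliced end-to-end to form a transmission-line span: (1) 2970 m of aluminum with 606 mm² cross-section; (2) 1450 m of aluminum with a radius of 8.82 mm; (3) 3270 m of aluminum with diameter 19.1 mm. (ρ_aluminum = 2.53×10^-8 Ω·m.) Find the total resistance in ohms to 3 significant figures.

Seg 1: A = 606 mm² = 6.060e-04 m²
R_1 = (2.53×10^-8)(2970)/(6.060e-04) = 0.124 Ω
Seg 2: A = πr² = π(8.8200e-03 m)² = 2.444e-04 m²
R_2 = (2.53×10^-8)(1450)/(2.444e-04) = 0.1501 Ω
Seg 3: A = π(d/2)² = π(9.5500e-03 m)² = 2.865e-04 m²
R_3 = (2.53×10^-8)(3270)/(2.865e-04) = 0.2887 Ω
R_total = R_1 + R_2 + R_3 = 0.563 Ω

0.563 Ω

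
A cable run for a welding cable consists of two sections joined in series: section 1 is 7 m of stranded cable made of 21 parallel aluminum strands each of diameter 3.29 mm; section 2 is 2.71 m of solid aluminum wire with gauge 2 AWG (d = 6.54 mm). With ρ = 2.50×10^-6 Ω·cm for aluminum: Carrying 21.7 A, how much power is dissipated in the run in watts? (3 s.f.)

ρ = 2.50×10^-6 Ω·cm = 2.50×10^-8 Ω·m
Section 1: A_strand = π(1.6450e-03)² = 8.501e-06 m²; R₁ = ρL/(N·A_s) = (2.50×10^-8)(7)/(21×8.501e-06) = 9.803×10^-4 Ω
Section 2: A = π(6.54/2 mm)² = π(3.2700e-03 m)² = 3.359e-05 m²
R₂ = (2.50×10^-8)(2.71)/(3.359e-05) = 0.002017 Ω
R = R₁ + R₂ = 0.002997 Ω
P = I²R = (21.7)² × 0.002997 = 1.41 W

1.41 W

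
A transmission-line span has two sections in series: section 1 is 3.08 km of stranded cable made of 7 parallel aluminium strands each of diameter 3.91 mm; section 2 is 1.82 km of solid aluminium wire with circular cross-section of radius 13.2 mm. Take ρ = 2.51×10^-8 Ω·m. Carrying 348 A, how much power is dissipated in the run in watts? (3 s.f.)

Section 1: A_strand = π(1.9550e-03)² = 1.201e-05 m²; R₁ = ρL/(N·A_s) = (2.51×10^-8)(3080)/(7×1.201e-05) = 0.9198 Ω
Section 2: A = πr² = π(1.3200e-02 m)² = 5.474e-04 m²
R₂ = (2.51×10^-8)(1820)/(5.474e-04) = 0.08345 Ω
R = R₁ + R₂ = 1.003 Ω
P = I²R = (348)² × 1.003 = 1.21×10^5 W

1.21×10^5 W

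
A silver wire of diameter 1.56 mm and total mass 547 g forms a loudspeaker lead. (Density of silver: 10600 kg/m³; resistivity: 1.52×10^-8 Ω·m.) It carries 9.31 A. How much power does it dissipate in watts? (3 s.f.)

18.6 W

A = π(d/2)² = π(7.8000e-04 m)² = 1.9113e-06 m²
L = m/(density·A) = 0.547/(10600×1.9113e-06) = 27 m
R = ρL/A = (1.52×10^-8)(27)/(1.9113e-06) = 0.2147 Ω
P = I²R = (9.31)² × 0.2147 = 18.6 W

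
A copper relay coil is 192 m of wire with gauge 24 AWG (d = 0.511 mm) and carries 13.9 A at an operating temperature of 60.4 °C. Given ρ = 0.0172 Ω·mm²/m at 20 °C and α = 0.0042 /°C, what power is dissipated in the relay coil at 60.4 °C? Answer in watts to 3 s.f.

ρ = 0.0172 Ω·mm²/m = 1.72×10^-8 Ω·m
A = π(0.511/2 mm)² = π(2.5550e-04 m)² = 2.051e-07 m²
R₍20₎ = ρL/A = (1.72×10^-8)(192)/(2.051e-07) = 16.1 Ω
R₍60.4₎ = R₍20₎(1 + αΔT) = 16.1 × (1 + 0.0042×40.4) = 18.83 Ω
P = I²R = (13.9)² × 18.83 = 3640 W

3640 W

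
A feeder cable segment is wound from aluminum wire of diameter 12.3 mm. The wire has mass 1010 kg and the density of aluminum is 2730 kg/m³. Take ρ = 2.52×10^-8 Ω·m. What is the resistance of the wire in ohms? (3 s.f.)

0.660 Ω

A = π(d/2)² = π(6.1500e-03 m)² = 1.1882e-04 m²
L = m/(density·A) = 1010/(2730×1.1882e-04) = 3114 m
R = ρL/A = (2.52×10^-8)(3114)/(1.1882e-04) = 0.660 Ω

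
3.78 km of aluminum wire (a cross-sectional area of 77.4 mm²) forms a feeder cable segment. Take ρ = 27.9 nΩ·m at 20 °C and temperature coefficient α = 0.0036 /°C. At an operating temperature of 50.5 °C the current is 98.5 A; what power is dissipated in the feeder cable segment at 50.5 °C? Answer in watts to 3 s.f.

ρ = 27.9 nΩ·m = 2.79×10^-8 Ω·m
A = 77.4 mm² = 7.740e-05 m²
R₍20₎ = ρL/A = (2.79×10^-8)(3780)/(7.740e-05) = 1.363 Ω
R₍50.5₎ = R₍20₎(1 + αΔT) = 1.363 × (1 + 0.0036×30.5) = 1.512 Ω
P = I²R = (98.5)² × 1.512 = 14700 W

14700 W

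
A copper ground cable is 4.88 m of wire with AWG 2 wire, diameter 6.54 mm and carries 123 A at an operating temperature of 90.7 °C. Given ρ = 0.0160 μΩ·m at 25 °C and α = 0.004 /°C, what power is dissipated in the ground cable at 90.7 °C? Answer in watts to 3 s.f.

ρ = 0.0160 μΩ·m = 1.60×10^-8 Ω·m
A = π(6.54/2 mm)² = π(3.2700e-03 m)² = 3.359e-05 m²
R₍25₎ = ρL/A = (1.60×10^-8)(4.88)/(3.359e-05) = 0.002324 Ω
R₍90.7₎ = R₍25₎(1 + αΔT) = 0.002324 × (1 + 0.004×65.7) = 0.002935 Ω
P = I²R = (123)² × 0.002935 = 44.4 W

44.4 W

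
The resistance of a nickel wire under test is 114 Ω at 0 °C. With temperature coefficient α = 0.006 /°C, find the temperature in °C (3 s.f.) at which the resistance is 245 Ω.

R = R₀(1 + α(T − T₀)) ⇒ T = T₀ + (R/R₀ − 1)/α
T = 0 + (245/114 − 1)/0.006 = 0 + (1.149)/0.006 = 192 °C

192 °C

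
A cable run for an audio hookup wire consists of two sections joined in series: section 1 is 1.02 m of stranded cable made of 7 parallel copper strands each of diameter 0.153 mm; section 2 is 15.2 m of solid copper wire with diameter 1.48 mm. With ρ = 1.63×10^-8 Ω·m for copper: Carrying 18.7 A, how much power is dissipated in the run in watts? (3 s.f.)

95.5 W

Section 1: A_strand = π(7.6500e-05)² = 1.839e-08 m²; R₁ = ρL/(N·A_s) = (1.63×10^-8)(1.02)/(7×1.839e-08) = 0.1292 Ω
Section 2: A = π(d/2)² = π(7.4000e-04 m)² = 1.720e-06 m²
R₂ = (1.63×10^-8)(15.2)/(1.720e-06) = 0.144 Ω
R = R₁ + R₂ = 0.2732 Ω
P = I²R = (18.7)² × 0.2732 = 95.5 W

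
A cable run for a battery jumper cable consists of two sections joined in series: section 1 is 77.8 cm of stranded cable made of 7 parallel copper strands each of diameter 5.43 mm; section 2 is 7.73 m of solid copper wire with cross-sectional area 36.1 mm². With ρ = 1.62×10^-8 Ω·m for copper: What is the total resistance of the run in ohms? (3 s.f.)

0.00355 Ω

Section 1: A_strand = π(2.7150e-03)² = 2.316e-05 m²; R₁ = ρL/(N·A_s) = (1.62×10^-8)(0.778)/(7×2.316e-05) = 7.775×10^-5 Ω
Section 2: A = 36.1 mm² = 3.610e-05 m²
R₂ = (1.62×10^-8)(7.73)/(3.610e-05) = 0.003469 Ω
R = R₁ + R₂ = 0.00355 Ω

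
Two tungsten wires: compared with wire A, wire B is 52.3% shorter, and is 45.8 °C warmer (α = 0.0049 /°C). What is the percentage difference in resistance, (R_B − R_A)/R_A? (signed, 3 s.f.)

R ∝ ρL/d² with ρ ∝ (1+αΔT), so R_B/R_A = (1 − 52.3/100) × (1 + 0.0049×45.8)
= 0.477 × 1.224 = 0.584
(R_B − R_A)/R_A = 0.584 − 1 = -41.6%

-41.6%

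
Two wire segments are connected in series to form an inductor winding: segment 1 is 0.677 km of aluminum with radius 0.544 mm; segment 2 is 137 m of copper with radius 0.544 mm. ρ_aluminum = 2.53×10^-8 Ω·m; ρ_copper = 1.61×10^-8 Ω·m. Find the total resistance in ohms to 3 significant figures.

20.8 Ω

Segment 1: A = πr² = π(5.4400e-04 m)² = 9.297e-07 m²
R₁ = ρL/A = (2.53×10^-8)(677)/(9.297e-07) = 18.42 Ω
R₂ = (1.61×10^-8)(137)/(9.297e-07) = 2.372 Ω
R = R₁ + R₂ = 20.8 Ω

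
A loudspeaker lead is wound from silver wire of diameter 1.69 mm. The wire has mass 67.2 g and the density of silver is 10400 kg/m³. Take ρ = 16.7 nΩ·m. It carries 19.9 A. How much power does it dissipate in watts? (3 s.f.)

ρ = 16.7 nΩ·m = 1.67×10^-8 Ω·m
A = π(d/2)² = π(8.4500e-04 m)² = 2.2432e-06 m²
L = m/(density·A) = 0.0672/(10400×2.2432e-06) = 2.881 m
R = ρL/A = (1.67×10^-8)(2.881)/(2.2432e-06) = 0.02144 Ω
P = I²R = (19.9)² × 0.02144 = 8.49 W

8.49 W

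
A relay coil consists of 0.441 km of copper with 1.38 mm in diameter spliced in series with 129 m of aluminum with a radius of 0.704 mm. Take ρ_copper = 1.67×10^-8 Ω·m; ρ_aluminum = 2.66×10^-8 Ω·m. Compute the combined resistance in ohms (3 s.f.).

Segment 1: A = π(d/2)² = π(6.9000e-04 m)² = 1.496e-06 m²
R₁ = ρL/A = (1.67×10^-8)(441)/(1.496e-06) = 4.924 Ω
Segment 2: A = πr² = π(7.0400e-04 m)² = 1.557e-06 m²
R₂ = (2.66×10^-8)(129)/(1.557e-06) = 2.204 Ω
R = R₁ + R₂ = 7.13 Ω

7.13 Ω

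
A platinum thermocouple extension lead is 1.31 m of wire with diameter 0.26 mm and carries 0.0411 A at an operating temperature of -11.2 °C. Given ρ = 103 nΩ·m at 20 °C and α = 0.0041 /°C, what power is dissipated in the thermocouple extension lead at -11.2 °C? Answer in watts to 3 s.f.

ρ = 103 nΩ·m = 1.03×10^-7 Ω·m
A = π(d/2)² = π(1.3000e-04 m)² = 5.309e-08 m²
R₍20₎ = ρL/A = (1.03×10^-7)(1.31)/(5.309e-08) = 2.541 Ω
R₍-11.2₎ = R₍20₎(1 + αΔT) = 2.541 × (1 + 0.0041×-31.2) = 2.216 Ω
P = I²R = (0.0411)² × 2.216 = 0.00374 W

0.00374 W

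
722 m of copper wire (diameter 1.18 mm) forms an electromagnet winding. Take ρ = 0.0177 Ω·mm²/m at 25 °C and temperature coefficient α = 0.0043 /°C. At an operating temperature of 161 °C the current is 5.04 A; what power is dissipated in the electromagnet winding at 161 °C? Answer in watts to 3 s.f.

ρ = 0.0177 Ω·mm²/m = 1.77×10^-8 Ω·m
A = π(d/2)² = π(5.9000e-04 m)² = 1.094e-06 m²
R₍25₎ = ρL/A = (1.77×10^-8)(722)/(1.094e-06) = 11.69 Ω
R₍161₎ = R₍25₎(1 + αΔT) = 11.69 × (1 + 0.0043×136) = 18.52 Ω
P = I²R = (5.04)² × 18.52 = 470 W

470 W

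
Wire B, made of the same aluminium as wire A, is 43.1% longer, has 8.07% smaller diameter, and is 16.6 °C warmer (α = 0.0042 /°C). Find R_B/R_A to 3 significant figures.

1.81

R ∝ ρL/d² with ρ ∝ (1+αΔT), so R_B/R_A = (1 + 43.1/100) × (1 − 8.07/100)⁻² × (1 + 0.0042×16.6)
= 1.431 × 1.183 × 1.07 = 1.81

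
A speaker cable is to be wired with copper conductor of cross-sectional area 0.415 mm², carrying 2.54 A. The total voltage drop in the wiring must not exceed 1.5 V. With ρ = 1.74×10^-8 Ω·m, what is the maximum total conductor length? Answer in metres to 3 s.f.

14.1 m

A = 0.415 mm² = 4.150e-07 m²
L_max = V_max·A/(1·ρI) = (1.5)(4.150e-07)/(1.74×10^-8×2.54) = 14.1 m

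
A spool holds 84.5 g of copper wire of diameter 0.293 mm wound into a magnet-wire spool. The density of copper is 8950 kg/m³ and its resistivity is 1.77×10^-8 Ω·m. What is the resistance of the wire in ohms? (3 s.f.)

36.8 Ω

A = π(d/2)² = π(1.4650e-04 m)² = 6.7426e-08 m²
L = m/(density·A) = 0.0845/(8950×6.7426e-08) = 140 m
R = ρL/A = (1.77×10^-8)(140)/(6.7426e-08) = 36.8 Ω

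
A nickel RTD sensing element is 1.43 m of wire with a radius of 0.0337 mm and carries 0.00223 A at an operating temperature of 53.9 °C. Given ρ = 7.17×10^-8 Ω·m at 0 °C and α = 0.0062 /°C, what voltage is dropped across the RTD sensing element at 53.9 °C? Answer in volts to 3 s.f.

0.0855 V

A = πr² = π(3.3700e-05 m)² = 3.568e-09 m²
R₍0₎ = ρL/A = (7.17×10^-8)(1.43)/(3.568e-09) = 28.74 Ω
R₍53.9₎ = R₍0₎(1 + αΔT) = 28.74 × (1 + 0.0062×53.9) = 38.34 Ω
V = IR = 0.00223 × 38.34 = 0.0855 V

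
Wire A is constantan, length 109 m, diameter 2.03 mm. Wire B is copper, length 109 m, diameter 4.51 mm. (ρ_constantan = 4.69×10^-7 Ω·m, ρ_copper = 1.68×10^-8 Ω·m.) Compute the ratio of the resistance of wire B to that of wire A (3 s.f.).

R ∝ ρL/d², so R_B/R_A = (ρ_B/ρ_A) × (d_A/d_B)²
= (1.68×10^-8/4.69×10^-7) × (2.03/4.51)² = 0.00726

0.00726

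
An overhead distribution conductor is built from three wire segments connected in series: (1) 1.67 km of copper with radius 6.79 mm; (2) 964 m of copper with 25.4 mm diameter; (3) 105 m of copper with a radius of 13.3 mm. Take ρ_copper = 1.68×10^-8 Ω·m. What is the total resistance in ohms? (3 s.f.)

0.229 Ω

Seg 1: A = πr² = π(6.7900e-03 m)² = 1.448e-04 m²
R_1 = (1.68×10^-8)(1670)/(1.448e-04) = 0.1937 Ω
Seg 2: A = π(d/2)² = π(1.2700e-02 m)² = 5.067e-04 m²
R_2 = (1.68×10^-8)(964)/(5.067e-04) = 0.03196 Ω
Seg 3: A = πr² = π(1.3300e-02 m)² = 5.557e-04 m²
R_3 = (1.68×10^-8)(105)/(5.557e-04) = 0.003174 Ω
R_total = R_1 + R_2 + R_3 = 0.229 Ω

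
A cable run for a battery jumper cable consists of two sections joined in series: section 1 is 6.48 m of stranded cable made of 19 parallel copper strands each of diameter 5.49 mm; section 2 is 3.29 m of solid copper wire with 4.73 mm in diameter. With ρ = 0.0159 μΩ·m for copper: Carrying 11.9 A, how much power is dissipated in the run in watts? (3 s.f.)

0.454 W

ρ = 0.0159 μΩ·m = 1.59×10^-8 Ω·m
Section 1: A_strand = π(2.7450e-03)² = 2.367e-05 m²; R₁ = ρL/(N·A_s) = (1.59×10^-8)(6.48)/(19×2.367e-05) = 2.291×10^-4 Ω
Section 2: A = π(d/2)² = π(2.3650e-03 m)² = 1.757e-05 m²
R₂ = (1.59×10^-8)(3.29)/(1.757e-05) = 0.002977 Ω
R = R₁ + R₂ = 0.003206 Ω
P = I²R = (11.9)² × 0.003206 = 0.454 W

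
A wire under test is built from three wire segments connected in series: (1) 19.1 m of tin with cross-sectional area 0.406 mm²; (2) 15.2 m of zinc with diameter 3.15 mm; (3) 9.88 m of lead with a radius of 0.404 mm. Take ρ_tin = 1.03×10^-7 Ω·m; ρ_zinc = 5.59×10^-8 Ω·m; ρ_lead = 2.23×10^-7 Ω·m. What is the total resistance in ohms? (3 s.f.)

Seg 1: A = 0.406 mm² = 4.060e-07 m²
R_1 = (1.03×10^-7)(19.1)/(4.060e-07) = 4.846 Ω
Seg 2: A = π(d/2)² = π(1.5750e-03 m)² = 7.793e-06 m²
R_2 = (5.59×10^-8)(15.2)/(7.793e-06) = 0.109 Ω
Seg 3: A = πr² = π(4.0400e-04 m)² = 5.128e-07 m²
R_3 = (2.23×10^-7)(9.88)/(5.128e-07) = 4.297 Ω
R_total = R_1 + R_2 + R_3 = 9.25 Ω

9.25 Ω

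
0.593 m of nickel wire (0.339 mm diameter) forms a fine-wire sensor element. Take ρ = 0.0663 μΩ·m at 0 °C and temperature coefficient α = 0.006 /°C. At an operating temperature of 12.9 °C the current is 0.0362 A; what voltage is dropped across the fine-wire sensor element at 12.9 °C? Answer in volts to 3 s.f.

0.0170 V

ρ = 0.0663 μΩ·m = 6.63×10^-8 Ω·m
A = π(d/2)² = π(1.6950e-04 m)² = 9.026e-08 m²
R₍0₎ = ρL/A = (6.63×10^-8)(0.593)/(9.026e-08) = 0.4356 Ω
R₍12.9₎ = R₍0₎(1 + αΔT) = 0.4356 × (1 + 0.006×12.9) = 0.4693 Ω
V = IR = 0.0362 × 0.4693 = 0.0170 V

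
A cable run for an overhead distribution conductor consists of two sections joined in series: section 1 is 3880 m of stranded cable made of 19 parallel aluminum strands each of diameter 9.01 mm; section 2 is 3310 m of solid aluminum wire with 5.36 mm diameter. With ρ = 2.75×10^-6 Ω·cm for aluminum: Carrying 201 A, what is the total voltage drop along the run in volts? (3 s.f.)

ρ = 2.75×10^-6 Ω·cm = 2.75×10^-8 Ω·m
Section 1: A_strand = π(4.5050e-03)² = 6.376e-05 m²; R₁ = ρL/(N·A_s) = (2.75×10^-8)(3880)/(19×6.376e-05) = 0.08808 Ω
Section 2: A = π(d/2)² = π(2.6800e-03 m)² = 2.256e-05 m²
R₂ = (2.75×10^-8)(3310)/(2.256e-05) = 4.034 Ω
R = R₁ + R₂ = 4.122 Ω
V = IR = 201 × 4.122 = 829 V

829 V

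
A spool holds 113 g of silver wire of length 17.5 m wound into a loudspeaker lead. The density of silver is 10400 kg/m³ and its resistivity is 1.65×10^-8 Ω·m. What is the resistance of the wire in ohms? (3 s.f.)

0.465 Ω

A = m/(density·L) = 0.113/(10400×17.5) = 6.2088e-07 m²
R = ρL/A = (1.65×10^-8)(17.5)/(6.2088e-07) = 0.465 Ω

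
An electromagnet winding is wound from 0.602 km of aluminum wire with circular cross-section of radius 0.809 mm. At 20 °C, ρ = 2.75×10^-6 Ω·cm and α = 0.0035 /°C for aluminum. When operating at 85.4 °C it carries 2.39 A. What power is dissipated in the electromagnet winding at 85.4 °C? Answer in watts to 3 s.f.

56.5 W

ρ = 2.75×10^-6 Ω·cm = 2.75×10^-8 Ω·m
A = πr² = π(8.0900e-04 m)² = 2.056e-06 m²
R₍20₎ = ρL/A = (2.75×10^-8)(602)/(2.056e-06) = 8.052 Ω
R₍85.4₎ = R₍20₎(1 + αΔT) = 8.052 × (1 + 0.0035×65.4) = 9.895 Ω
P = I²R = (2.39)² × 9.895 = 56.5 W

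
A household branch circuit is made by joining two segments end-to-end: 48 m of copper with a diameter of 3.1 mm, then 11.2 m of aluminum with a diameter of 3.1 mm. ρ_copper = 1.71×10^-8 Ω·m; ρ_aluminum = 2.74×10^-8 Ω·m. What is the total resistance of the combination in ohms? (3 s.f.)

0.149 Ω

Segment 1: A = π(d/2)² = π(1.5500e-03 m)² = 7.548e-06 m²
R₁ = ρL/A = (1.71×10^-8)(48)/(7.548e-06) = 0.1087 Ω
R₂ = (2.74×10^-8)(11.2)/(7.548e-06) = 0.04066 Ω
R = R₁ + R₂ = 0.149 Ω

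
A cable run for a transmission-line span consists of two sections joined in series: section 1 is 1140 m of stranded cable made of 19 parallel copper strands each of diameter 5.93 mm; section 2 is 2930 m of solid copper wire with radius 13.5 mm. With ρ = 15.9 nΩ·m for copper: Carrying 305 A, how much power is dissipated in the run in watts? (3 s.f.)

10800 W

ρ = 15.9 nΩ·m = 1.59×10^-8 Ω·m
Section 1: A_strand = π(2.9650e-03)² = 2.762e-05 m²; R₁ = ρL/(N·A_s) = (1.59×10^-8)(1140)/(19×2.762e-05) = 0.03454 Ω
Section 2: A = πr² = π(1.3500e-02 m)² = 5.726e-04 m²
R₂ = (1.59×10^-8)(2930)/(5.726e-04) = 0.08137 Ω
R = R₁ + R₂ = 0.1159 Ω
P = I²R = (305)² × 0.1159 = 10800 W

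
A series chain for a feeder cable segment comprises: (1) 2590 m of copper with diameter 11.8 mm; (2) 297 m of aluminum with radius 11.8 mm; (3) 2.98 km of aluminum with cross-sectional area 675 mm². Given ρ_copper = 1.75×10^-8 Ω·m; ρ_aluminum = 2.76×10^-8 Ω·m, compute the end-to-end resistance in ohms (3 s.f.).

0.555 Ω

Seg 1: A = π(d/2)² = π(5.9000e-03 m)² = 1.094e-04 m²
R_1 = (1.75×10^-8)(2590)/(1.094e-04) = 0.4145 Ω
Seg 2: A = πr² = π(1.1800e-02 m)² = 4.374e-04 m²
R_2 = (2.76×10^-8)(297)/(4.374e-04) = 0.01874 Ω
Seg 3: A = 675 mm² = 6.750e-04 m²
R_3 = (2.76×10^-8)(2980)/(6.750e-04) = 0.1218 Ω
R_total = R_1 + R_2 + R_3 = 0.555 Ω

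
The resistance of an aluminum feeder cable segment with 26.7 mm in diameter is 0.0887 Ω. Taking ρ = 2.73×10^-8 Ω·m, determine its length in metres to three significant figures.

A = π(d/2)² = π(1.3350e-02 m)² = 5.599e-04 m²
L = RA/ρ = (0.0887)(5.599e-04)/(2.73×10^-8) = 1820 m

1820 m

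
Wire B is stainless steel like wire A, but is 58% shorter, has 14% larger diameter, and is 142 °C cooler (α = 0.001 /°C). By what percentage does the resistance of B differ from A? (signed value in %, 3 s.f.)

-72.3%

R ∝ ρL/d² with ρ ∝ (1+αΔT), so R_B/R_A = (1 − 58/100) × (1 + 14/100)⁻² × (1 − 0.001×142)
= 0.42 × 0.7695 × 0.858 = 0.2773
(R_B − R_A)/R_A = 0.2773 − 1 = -72.3%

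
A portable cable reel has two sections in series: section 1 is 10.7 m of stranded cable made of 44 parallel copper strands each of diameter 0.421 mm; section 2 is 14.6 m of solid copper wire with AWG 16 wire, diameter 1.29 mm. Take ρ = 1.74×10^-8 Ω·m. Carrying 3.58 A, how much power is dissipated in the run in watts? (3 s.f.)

Section 1: A_strand = π(2.1050e-04)² = 1.392e-07 m²; R₁ = ρL/(N·A_s) = (1.74×10^-8)(10.7)/(44×1.392e-07) = 0.0304 Ω
Section 2: A = π(1.29/2 mm)² = π(6.4500e-04 m)² = 1.307e-06 m²
R₂ = (1.74×10^-8)(14.6)/(1.307e-06) = 0.1944 Ω
R = R₁ + R₂ = 0.2248 Ω
P = I²R = (3.58)² × 0.2248 = 2.88 W

2.88 W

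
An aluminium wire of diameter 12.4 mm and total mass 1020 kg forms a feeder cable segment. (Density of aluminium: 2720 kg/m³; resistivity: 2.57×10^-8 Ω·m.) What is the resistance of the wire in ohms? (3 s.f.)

A = π(d/2)² = π(6.2000e-03 m)² = 1.2076e-04 m²
L = m/(density·A) = 1020/(2720×1.2076e-04) = 3105 m
R = ρL/A = (2.57×10^-8)(3105)/(1.2076e-04) = 0.661 Ω

0.661 Ω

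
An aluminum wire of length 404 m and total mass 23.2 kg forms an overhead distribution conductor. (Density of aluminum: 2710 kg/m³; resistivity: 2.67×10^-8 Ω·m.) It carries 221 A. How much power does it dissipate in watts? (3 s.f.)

A = m/(density·L) = 23.2/(2710×404) = 2.1190e-05 m²
R = ρL/A = (2.67×10^-8)(404)/(2.1190e-05) = 0.509 Ω
P = I²R = (221)² × 0.509 = 24900 W

24900 W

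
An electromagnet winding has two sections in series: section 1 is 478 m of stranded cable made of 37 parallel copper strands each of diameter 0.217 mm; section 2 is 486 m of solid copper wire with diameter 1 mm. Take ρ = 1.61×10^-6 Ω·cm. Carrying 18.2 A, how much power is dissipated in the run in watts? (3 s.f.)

5160 W

ρ = 1.61×10^-6 Ω·cm = 1.61×10^-8 Ω·m
Section 1: A_strand = π(1.0850e-04)² = 3.698e-08 m²; R₁ = ρL/(N·A_s) = (1.61×10^-8)(478)/(37×3.698e-08) = 5.624 Ω
Section 2: A = π(d/2)² = π(5.0000e-04 m)² = 7.854e-07 m²
R₂ = (1.61×10^-8)(486)/(7.854e-07) = 9.963 Ω
R = R₁ + R₂ = 15.59 Ω
P = I²R = (18.2)² × 15.59 = 5160 W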